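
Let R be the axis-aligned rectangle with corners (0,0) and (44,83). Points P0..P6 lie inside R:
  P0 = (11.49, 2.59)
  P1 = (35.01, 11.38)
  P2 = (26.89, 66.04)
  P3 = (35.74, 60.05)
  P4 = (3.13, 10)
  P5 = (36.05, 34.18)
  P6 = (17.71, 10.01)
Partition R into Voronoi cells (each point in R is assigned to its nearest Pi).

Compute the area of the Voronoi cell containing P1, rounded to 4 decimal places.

1. box [0,44]×[0,83]: [(0, 0) (44, 0) (44, 83) (0, 83)]
2. ⊥bis P1·P0 via (23.25,6.985): [(0, 69.1966) (25.8605, 0) (44, 0) (44, 83) (0, 83)]  |A|=2757.2718
3. ⊥bis P1·P2 via (30.95,38.71): [(12.4222, 35.9576) (25.8605, 0) (44, 0) (44, 40.6486)]  |A|=967.9239
4. ⊥bis P1·P3 via (35.375,35.715): [(13.0438, 36.0499) (12.4222, 35.9576) (25.8605, 0) (44, 0) (44, 35.5856)]  |A|=889.5582
5. ⊥bis P1·P4 via (19.07,10.69): [(17.9754, 35.976) (18.7038, 19.1496) (25.8605, 0) (44, 0) (44, 35.5856)]  |A|=842.5805
6. ⊥bis P1·P5 via (35.53,22.78): [(18.5131, 23.5562) (18.7038, 19.1496) (25.8605, 0) (44, 0) (44, 22.3936)]  |A|=512.9643
7. ⊥bis P1·P6 via (26.36,10.695): [(25.3663, 23.2436) (27.2069, 0) (44, 0) (44, 22.3936)]  |A|=403.8042
8. canonical 4-gon: [(25.3663, 23.2436) (27.2069, 0) (44, 0) (44, 22.3936)]
9. shoelace: 403.8042

Area of P1's cell: 403.8042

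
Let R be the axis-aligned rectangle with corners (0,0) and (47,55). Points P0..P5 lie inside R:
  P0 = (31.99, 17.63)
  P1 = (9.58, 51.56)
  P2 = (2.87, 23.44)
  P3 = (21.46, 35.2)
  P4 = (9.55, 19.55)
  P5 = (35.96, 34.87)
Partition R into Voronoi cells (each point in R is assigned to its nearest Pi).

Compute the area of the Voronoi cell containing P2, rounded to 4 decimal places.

1. box [0,47]×[0,55]: [(0, 0) (47, 0) (47, 55) (0, 55)]
2. ⊥bis P2·P0 via (17.43,20.535): [(0, 0) (13.3329, 0) (24.3064, 55) (0, 55)]  |A|=1035.0808
3. ⊥bis P2·P1 via (6.225,37.5): [(0, 38.9854) (0, 0) (13.3329, 0) (20.1518, 34.1768)]  |A|=620.6504
4. ⊥bis P2·P3 via (12.165,29.32): [(7.1264, 37.2849) (0, 38.9854) (0, 0) (13.3329, 0) (17.5001, 20.8864)]  |A|=529.9731
5. ⊥bis P2·P4 via (6.21,21.495): [(11.437, 30.4709) (7.1264, 37.2849) (0, 38.9854) (0, 10.831)]  |A|=181.615
6. ⊥bis P2·P5 via (19.415,29.155): [(11.437, 30.4709) (7.1264, 37.2849) (0, 38.9854) (0, 10.831)]  |A|=181.615
7. canonical 4-gon: [(11.437, 30.4709) (7.1264, 37.2849) (0, 38.9854) (0, 10.831)]
8. shoelace: 181.615

Area of P2's cell: 181.6150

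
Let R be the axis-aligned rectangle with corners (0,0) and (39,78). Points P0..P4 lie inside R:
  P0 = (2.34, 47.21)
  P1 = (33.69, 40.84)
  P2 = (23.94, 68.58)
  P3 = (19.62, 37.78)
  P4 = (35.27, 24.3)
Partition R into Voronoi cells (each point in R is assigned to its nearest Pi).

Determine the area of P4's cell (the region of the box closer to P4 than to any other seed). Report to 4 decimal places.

Area of P4's cell: 789.5564

1. box [0,39]×[0,78]: [(0, 0) (39, 0) (39, 78) (0, 78)]
2. ⊥bis P4·P0 via (18.805,35.755): [(0, 8.7254) (0, 0) (39, 0) (39, 64.7826)]  |A|=1433.4047
3. ⊥bis P4·P1 via (34.48,32.57): [(15.3155, 30.7393) (0, 8.7254) (0, 0) (39, 0) (39, 33.0018)]  |A|=1057.0485
4. ⊥bis P4·P2 via (29.605,46.44): [(15.3155, 30.7393) (0, 8.7254) (0, 0) (39, 0) (39, 33.0018)]  |A|=1057.0485
5. ⊥bis P4·P3 via (27.445,31.04): [(28.2503, 31.9749) (0.7089, 0) (39, 0) (39, 33.0018)]  |A|=789.5564
6. canonical 4-gon: [(28.2503, 31.9749) (0.7089, 0) (39, 0) (39, 33.0018)]
7. shoelace: 789.5564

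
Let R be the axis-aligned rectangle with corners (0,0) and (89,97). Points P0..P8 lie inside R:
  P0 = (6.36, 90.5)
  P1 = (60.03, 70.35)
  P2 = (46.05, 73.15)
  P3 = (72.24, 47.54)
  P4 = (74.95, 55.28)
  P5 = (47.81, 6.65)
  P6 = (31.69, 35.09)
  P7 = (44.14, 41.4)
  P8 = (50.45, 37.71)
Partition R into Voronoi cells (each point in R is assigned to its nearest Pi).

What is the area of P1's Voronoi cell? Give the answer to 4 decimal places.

Area of P1's cell: 1045.7021

1. box [0,89]×[0,97]: [(0, 0) (89, 0) (89, 97) (0, 97)]
2. ⊥bis P1·P0 via (33.195,80.425): [(3, 0) (89, 0) (89, 97) (39.418, 97)]  |A|=6575.7272
3. ⊥bis P1·P2 via (53.04,71.75): [(38.6695, 0) (89, 0) (89, 97) (58.0972, 97)]  |A|=3939.8153
4. ⊥bis P1·P3 via (66.135,58.945): [(48.5948, 49.5559) (89, 71.1844) (89, 97) (58.0972, 97)]  |A|=1254.6183
5. ⊥bis P1·P4 via (67.49,62.815): [(48.5948, 49.5559) (60.5749, 55.9687) (89, 84.1109) (89, 97) (58.0972, 97)]  |A|=1070.9003
6. ⊥bis P1·P5 via (53.92,38.5): [(48.5948, 49.5559) (60.5749, 55.9687) (89, 84.1109) (89, 97) (58.0972, 97)]  |A|=1070.9003
7. ⊥bis P1·P6 via (45.86,52.72): [(48.7615, 50.388) (49.3162, 49.9421) (60.5749, 55.9687) (89, 84.1109) (89, 97) (58.0972, 97)]  |A|=1070.6324
8. ⊥bis P1·P7 via (52.085,55.875): [(50.0808, 56.9751) (56.1903, 53.6217) (60.5749, 55.9687) (89, 84.1109) (89, 97) (58.0972, 97)]  |A|=1045.745
9. ⊥bis P1·P8 via (55.24,54.03): [(50.0808, 56.9751) (55.6836, 53.8998) (56.3464, 53.7053) (60.5749, 55.9687) (89, 84.1109) (89, 97) (58.0972, 97)]  |A|=1045.7021
10. canonical 7-gon: [(50.0808, 56.9751) (55.6836, 53.8998) (56.3464, 53.7053) (60.5749, 55.9687) (89, 84.1109) (89, 97) (58.0972, 97)]
11. shoelace: 1045.7021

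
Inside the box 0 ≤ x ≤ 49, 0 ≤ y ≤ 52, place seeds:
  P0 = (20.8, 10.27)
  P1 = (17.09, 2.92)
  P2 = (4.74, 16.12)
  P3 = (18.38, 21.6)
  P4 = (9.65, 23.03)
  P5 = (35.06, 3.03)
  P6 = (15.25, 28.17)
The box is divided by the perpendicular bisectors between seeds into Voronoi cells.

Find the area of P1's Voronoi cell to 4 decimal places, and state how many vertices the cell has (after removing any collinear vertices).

1. box [0,49]×[0,52]: [(0, 0) (49, 0) (49, 52) (0, 52)]
2. ⊥bis P1·P0 via (18.945,6.595): [(0, 16.1577) (0, 0) (32.0106, 0)]  |A|=258.6088
3. ⊥bis P1·P2 via (10.915,9.52): [(11.6983, 10.2529) (0.7398, 0) (32.0106, 0)]  |A|=160.3075
4. ⊥bis P1·P3 via (17.735,12.26): [(11.6983, 10.2529) (0.7398, 0) (32.0106, 0)]  |A|=160.3075
5. ⊥bis P1·P4 via (13.37,12.975): [(11.6983, 10.2529) (0.7398, 0) (32.0106, 0)]  |A|=160.3075
6. ⊥bis P1·P5 via (26.075,2.975): [(26.0749, 2.9961) (11.6983, 10.2529) (0.7398, 0) (26.0932, 0)]  |A|=151.443
7. ⊥bis P1·P6 via (16.17,15.545): [(26.0749, 2.9961) (11.6983, 10.2529) (0.7398, 0) (26.0932, 0)]  |A|=151.443
8. canonical 4-gon: [(26.0749, 2.9961) (11.6983, 10.2529) (0.7398, 0) (26.0932, 0)]
9. shoelace: 151.443

Area of P1's cell: 151.4430 (4 vertices)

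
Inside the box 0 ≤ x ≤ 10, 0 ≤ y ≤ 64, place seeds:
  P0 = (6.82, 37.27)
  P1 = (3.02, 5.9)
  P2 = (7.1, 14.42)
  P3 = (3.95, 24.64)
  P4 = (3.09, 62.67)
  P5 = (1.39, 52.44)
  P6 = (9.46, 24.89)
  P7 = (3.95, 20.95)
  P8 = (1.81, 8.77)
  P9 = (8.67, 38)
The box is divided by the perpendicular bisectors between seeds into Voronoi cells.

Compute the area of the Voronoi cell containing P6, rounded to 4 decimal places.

Area of P6's cell: 34.9680

1. box [0,10]×[0,64]: [(0, 0) (10, 0) (10, 64) (0, 64)]
2. ⊥bis P6·P0 via (8.14,31.08): [(0, 29.3442) (0, 0) (10, 0) (10, 31.4766)]  |A|=304.104
3. ⊥bis P6·P1 via (6.24,15.395): [(0, 29.3442) (0, 17.5111) (10, 14.1199) (10, 31.4766)]  |A|=145.9489
4. ⊥bis P6·P2 via (8.28,19.655): [(0, 29.3442) (0, 21.5214) (10, 19.2673) (10, 31.4766)]  |A|=100.1607
5. ⊥bis P6·P3 via (6.705,24.765): [(6.435, 30.7164) (6.923, 19.9609) (10, 19.2673) (10, 31.4766)]  |A|=38.1416
6. ⊥bis P6·P4 via (6.275,43.78): [(6.435, 30.7164) (6.923, 19.9609) (10, 19.2673) (10, 31.4766)]  |A|=38.1416
7. ⊥bis P6·P5 via (5.425,38.665): [(6.435, 30.7164) (6.923, 19.9609) (10, 19.2673) (10, 31.4766)]  |A|=38.1416
8. ⊥bis P6·P7 via (6.705,22.92): [(6.435, 30.7164) (6.7944, 22.795) (9.1857, 19.4509) (10, 19.2673) (10, 31.4766)]  |A|=34.968
9. ⊥bis P6·P8 via (5.635,16.83): [(6.435, 30.7164) (6.7944, 22.795) (9.1857, 19.4509) (10, 19.2673) (10, 31.4766)]  |A|=34.968
10. ⊥bis P6·P9 via (9.065,31.445): [(6.435, 30.7164) (6.7944, 22.795) (9.1857, 19.4509) (10, 19.2673) (10, 31.4766)]  |A|=34.968
11. canonical 5-gon: [(6.435, 30.7164) (6.7944, 22.795) (9.1857, 19.4509) (10, 19.2673) (10, 31.4766)]
12. shoelace: 34.968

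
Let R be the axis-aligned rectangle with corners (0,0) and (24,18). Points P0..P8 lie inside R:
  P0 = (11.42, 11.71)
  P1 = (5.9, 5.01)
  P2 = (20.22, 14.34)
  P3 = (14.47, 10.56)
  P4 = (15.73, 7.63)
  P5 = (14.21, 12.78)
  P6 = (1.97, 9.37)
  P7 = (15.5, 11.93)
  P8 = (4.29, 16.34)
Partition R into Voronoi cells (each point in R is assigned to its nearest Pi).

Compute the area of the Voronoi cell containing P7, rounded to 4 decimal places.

Area of P7's cell: 13.6451

1. box [0,24]×[0,18]: [(0, 0) (24, 0) (24, 18) (0, 18)]
2. ⊥bis P7·P0 via (13.46,11.82): [(14.0974, 0) (24, 0) (24, 18) (13.1268, 18)]  |A|=186.9829
3. ⊥bis P7·P1 via (10.7,8.47): [(13.8784, 4.0607) (16.8055, 0) (24, 0) (24, 18) (13.1268, 18)]  |A|=181.4846
4. ⊥bis P7·P2 via (17.86,13.135): [(13.8784, 4.0607) (16.8055, 0) (24, 0) (24, 1.1098) (15.376, 18) (13.1268, 18)]  |A|=108.6536
5. ⊥bis P7·P3 via (14.985,11.245): [(13.4279, 12.4157) (21.2176, 6.5592) (15.376, 18) (13.1268, 18)]  |A|=33.7346
6. ⊥bis P7·P4 via (15.615,9.78): [(13.4279, 12.4157) (16.846, 9.8458) (19.4678, 9.9861) (15.376, 18) (13.1268, 18)]  |A|=29.1196
7. ⊥bis P7·P5 via (14.855,12.355): [(14.409, 11.6781) (16.846, 9.8458) (19.4678, 9.9861) (16.7724, 15.265)]  |A|=13.6451
8. ⊥bis P7·P6 via (8.735,10.65): [(14.409, 11.6781) (16.846, 9.8458) (19.4678, 9.9861) (16.7724, 15.265)]  |A|=13.6451
9. ⊥bis P7·P8 via (9.895,14.135): [(14.409, 11.6781) (16.846, 9.8458) (19.4678, 9.9861) (16.7724, 15.265)]  |A|=13.6451
10. canonical 4-gon: [(14.409, 11.6781) (16.846, 9.8458) (19.4678, 9.9861) (16.7724, 15.265)]
11. shoelace: 13.6451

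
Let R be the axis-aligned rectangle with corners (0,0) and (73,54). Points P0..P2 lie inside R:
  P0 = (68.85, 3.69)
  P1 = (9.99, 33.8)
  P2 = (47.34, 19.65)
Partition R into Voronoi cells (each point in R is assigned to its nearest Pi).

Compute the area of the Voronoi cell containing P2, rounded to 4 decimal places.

Area of P2's cell: 2014.2912

1. box [0,73]×[0,54]: [(0, 0) (73, 0) (73, 54) (0, 54)]
2. ⊥bis P2·P0 via (58.095,11.67): [(0, 0) (49.4361, 0) (73, 31.7581) (73, 54) (0, 54)]  |A|=3567.8271
3. ⊥bis P2·P1 via (28.665,26.725): [(18.5403, 0) (49.4361, 0) (73, 31.7581) (73, 54) (38.9981, 54)]  |A|=2014.2912
4. canonical 5-gon: [(18.5403, 0) (49.4361, 0) (73, 31.7581) (73, 54) (38.9981, 54)]
5. shoelace: 2014.2912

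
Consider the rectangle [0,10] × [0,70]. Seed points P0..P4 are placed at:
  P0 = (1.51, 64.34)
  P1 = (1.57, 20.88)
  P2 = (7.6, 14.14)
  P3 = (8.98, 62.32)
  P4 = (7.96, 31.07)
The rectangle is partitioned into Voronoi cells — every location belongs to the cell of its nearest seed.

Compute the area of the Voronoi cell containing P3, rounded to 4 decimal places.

1. box [0,10]×[0,70]: [(0, 0) (10, 0) (10, 70) (0, 70)]
2. ⊥bis P3·P0 via (5.245,63.33): [(0, 43.9339) (0, 0) (10, 0) (10, 70) (7.0487, 70)]  |A|=608.1343
3. ⊥bis P3·P1 via (5.275,41.6): [(0, 43.9339) (0, 42.5432) (10, 40.7551) (10, 70) (7.0487, 70)]  |A|=191.6426
4. ⊥bis P3·P2 via (8.29,38.23): [(0, 43.9339) (0, 42.5432) (10, 40.7551) (10, 70) (7.0487, 70)]  |A|=191.6426
5. ⊥bis P3·P4 via (8.47,46.695): [(0.8142, 46.9449) (10, 46.6451) (10, 70) (7.0487, 70)]  |A|=141.2883
6. canonical 4-gon: [(0.8142, 46.9449) (10, 46.6451) (10, 70) (7.0487, 70)]
7. shoelace: 141.2883

Area of P3's cell: 141.2883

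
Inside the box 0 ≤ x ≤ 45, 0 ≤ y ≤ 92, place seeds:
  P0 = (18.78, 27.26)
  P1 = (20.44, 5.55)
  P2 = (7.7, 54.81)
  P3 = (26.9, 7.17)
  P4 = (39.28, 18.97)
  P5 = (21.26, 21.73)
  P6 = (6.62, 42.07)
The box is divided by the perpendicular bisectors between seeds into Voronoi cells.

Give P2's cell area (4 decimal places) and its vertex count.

Area of P2's cell: 1938.8767 (6 vertices)

1. box [0,45]×[0,92]: [(0, 0) (45, 0) (45, 92) (0, 92)]
2. ⊥bis P2·P0 via (13.24,41.035): [(0, 35.7102) (45, 53.8082) (45, 92) (0, 92)]  |A|=2125.8375
3. ⊥bis P2·P1 via (14.07,30.18): [(0, 35.7102) (45, 53.8082) (45, 92) (0, 92)]  |A|=2125.8375
4. ⊥bis P2·P3 via (17.3,30.99): [(0, 35.7102) (45, 53.8082) (45, 92) (0, 92)]  |A|=2125.8375
5. ⊥bis P2·P4 via (23.49,36.89): [(0, 35.7102) (40.751, 52.0993) (45, 55.8433) (45, 92) (0, 92)]  |A|=2121.5138
6. ⊥bis P2·P5 via (14.48,38.27): [(0, 35.7102) (40.751, 52.0993) (45, 55.8433) (45, 92) (0, 92)]  |A|=2121.5138
7. ⊥bis P2·P6 via (7.16,48.44): [(0, 49.047) (27.3884, 46.7252) (40.751, 52.0993) (45, 55.8433) (45, 92) (0, 92)]  |A|=1938.8767
8. canonical 6-gon: [(0, 49.047) (27.3884, 46.7252) (40.751, 52.0993) (45, 55.8433) (45, 92) (0, 92)]
9. shoelace: 1938.8767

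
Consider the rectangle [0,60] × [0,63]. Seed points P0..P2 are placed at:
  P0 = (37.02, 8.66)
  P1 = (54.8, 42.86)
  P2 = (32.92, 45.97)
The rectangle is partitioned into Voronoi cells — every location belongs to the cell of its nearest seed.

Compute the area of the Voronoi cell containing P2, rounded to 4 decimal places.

1. box [0,60]×[0,63]: [(0, 0) (60, 0) (60, 63) (0, 63)]
2. ⊥bis P2·P0 via (34.97,27.315): [(0, 23.4721) (60, 30.0655) (60, 63) (0, 63)]  |A|=2173.8692
3. ⊥bis P2·P1 via (43.86,44.415): [(0, 23.4721) (41.5319, 28.0361) (46.5017, 63) (0, 63)]  |A|=1633.7737
4. canonical 4-gon: [(0, 23.4721) (41.5319, 28.0361) (46.5017, 63) (0, 63)]
5. shoelace: 1633.7737

Area of P2's cell: 1633.7737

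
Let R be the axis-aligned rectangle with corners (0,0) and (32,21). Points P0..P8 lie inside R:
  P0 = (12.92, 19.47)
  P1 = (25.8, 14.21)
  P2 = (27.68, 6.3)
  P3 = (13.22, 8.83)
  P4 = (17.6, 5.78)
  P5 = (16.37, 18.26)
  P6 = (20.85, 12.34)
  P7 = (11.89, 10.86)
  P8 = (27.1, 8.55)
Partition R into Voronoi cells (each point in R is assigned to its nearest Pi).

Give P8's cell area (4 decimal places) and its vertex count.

Area of P8's cell: 37.6795 (5 vertices)

1. box [0,32]×[0,21]: [(0, 0) (32, 0) (32, 21) (0, 21)]
2. ⊥bis P8·P0 via (20.01,14.01): [(9.2209, 0) (32, 0) (32, 21) (25.393, 21)]  |A|=308.554
3. ⊥bis P8·P1 via (26.45,11.38): [(16.1655, 9.0178) (9.2209, 0) (32, 0) (32, 12.6547)]  |A|=202.8995
4. ⊥bis P8·P2 via (27.39,7.425): [(16.1655, 9.0178) (11.855, 3.4204) (32, 8.6134) (32, 12.6547)]  |A|=77.1844
5. ⊥bis P8·P3 via (20.16,8.69): [(20.1852, 9.9411) (20.0966, 5.5449) (32, 8.6134) (32, 12.6547)]  |A|=49.9028
6. ⊥bis P8·P4 via (22.35,7.165): [(21.4555, 10.2328) (22.6318, 6.1984) (32, 8.6134) (32, 12.6547)]  |A|=41.6251
7. ⊥bis P8·P5 via (21.735,13.405): [(21.4555, 10.2328) (22.6318, 6.1984) (32, 8.6134) (32, 12.6547)]  |A|=41.6251
8. ⊥bis P8·P6 via (23.975,10.445): [(24.2332, 10.8708) (22.2318, 7.5703) (22.6318, 6.1984) (32, 8.6134) (32, 12.6547)]  |A|=37.6795
9. ⊥bis P8·P7 via (19.495,9.705): [(24.2332, 10.8708) (22.2318, 7.5703) (22.6318, 6.1984) (32, 8.6134) (32, 12.6547)]  |A|=37.6795
10. canonical 5-gon: [(24.2332, 10.8708) (22.2318, 7.5703) (22.6318, 6.1984) (32, 8.6134) (32, 12.6547)]
11. shoelace: 37.6795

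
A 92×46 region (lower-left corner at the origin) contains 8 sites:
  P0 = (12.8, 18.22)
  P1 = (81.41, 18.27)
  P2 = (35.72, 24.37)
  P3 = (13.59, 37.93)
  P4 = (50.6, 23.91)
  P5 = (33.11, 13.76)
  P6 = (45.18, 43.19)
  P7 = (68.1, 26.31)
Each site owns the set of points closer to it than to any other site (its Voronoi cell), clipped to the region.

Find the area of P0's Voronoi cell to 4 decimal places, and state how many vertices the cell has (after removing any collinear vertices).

Area of P0's cell: 623.8965 (5 vertices)

1. box [0,92]×[0,46]: [(0, 0) (92, 0) (92, 46) (0, 46)]
2. ⊥bis P0·P1 via (47.105,18.245): [(0, 0) (47.1183, 0) (47.0848, 46) (0, 46)]  |A|=2166.6706
3. ⊥bis P0·P2 via (24.26,21.295): [(0, 0) (29.974, 0) (17.631, 46) (0, 46)]  |A|=1094.9153
4. ⊥bis P0·P3 via (13.195,28.075): [(0, 28.6039) (0, 0) (29.974, 0) (22.5413, 27.7004)]  |A|=737.5292
5. ⊥bis P0·P4 via (31.7,21.065): [(0, 28.6039) (0, 0) (29.974, 0) (22.5413, 27.7004)]  |A|=737.5292
6. ⊥bis P0·P5 via (22.955,15.99): [(0, 28.6039) (0, 0) (19.4437, 0) (24.183, 21.582) (22.5413, 27.7004)]  |A|=623.8965
7. ⊥bis P0·P6 via (28.99,30.705): [(0, 28.6039) (0, 0) (19.4437, 0) (24.183, 21.582) (22.5413, 27.7004)]  |A|=623.8965
8. ⊥bis P0·P7 via (40.45,22.265): [(0, 28.6039) (0, 0) (19.4437, 0) (24.183, 21.582) (22.5413, 27.7004)]  |A|=623.8965
9. canonical 5-gon: [(0, 28.6039) (0, 0) (19.4437, 0) (24.183, 21.582) (22.5413, 27.7004)]
10. shoelace: 623.8965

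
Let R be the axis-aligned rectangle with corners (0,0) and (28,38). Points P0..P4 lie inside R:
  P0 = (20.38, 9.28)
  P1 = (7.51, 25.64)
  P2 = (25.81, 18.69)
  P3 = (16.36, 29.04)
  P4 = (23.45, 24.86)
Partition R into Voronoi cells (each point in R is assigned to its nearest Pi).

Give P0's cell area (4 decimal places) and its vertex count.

1. box [0,28]×[0,38]: [(0, 0) (28, 0) (28, 38) (0, 38)]
2. ⊥bis P0·P1 via (13.945,17.46): [(0, 6.4898) (0, 0) (28, 0) (28, 28.5167)]  |A|=490.0915
3. ⊥bis P0·P2 via (23.095,13.985): [(15.2686, 18.5012) (0, 6.4898) (0, 0) (28, 0) (28, 11.1546)]  |A|=379.5691
4. ⊥bis P0·P3 via (18.37,19.16): [(15.2686, 18.5012) (0, 6.4898) (0, 0) (28, 0) (28, 11.1546)]  |A|=379.5691
5. ⊥bis P0·P4 via (21.915,17.07): [(15.5884, 18.3166) (15.145, 18.404) (0, 6.4898) (0, 0) (28, 0) (28, 11.1546)]  |A|=379.5421
6. canonical 6-gon: [(15.5884, 18.3166) (15.145, 18.404) (0, 6.4898) (0, 0) (28, 0) (28, 11.1546)]
7. shoelace: 379.5421

Area of P0's cell: 379.5421 (6 vertices)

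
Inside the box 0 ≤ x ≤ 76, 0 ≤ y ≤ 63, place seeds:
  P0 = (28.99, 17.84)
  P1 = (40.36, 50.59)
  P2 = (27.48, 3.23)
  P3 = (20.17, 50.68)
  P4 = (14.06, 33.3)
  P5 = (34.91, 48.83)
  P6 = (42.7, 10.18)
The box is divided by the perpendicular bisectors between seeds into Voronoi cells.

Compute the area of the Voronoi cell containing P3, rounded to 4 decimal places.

1. box [0,76]×[0,63]: [(0, 0) (76, 0) (76, 63) (0, 63)]
2. ⊥bis P3·P0 via (24.58,34.26): [(0, 27.6584) (76, 48.0701) (76, 63) (0, 63)]  |A|=1910.3151
3. ⊥bis P3·P1 via (30.265,50.635): [(0, 27.6584) (30.1987, 35.7691) (30.3201, 63) (0, 63)]  |A|=946.4581
4. ⊥bis P3·P2 via (23.825,26.955): [(0, 27.6584) (30.1987, 35.7691) (30.3201, 63) (0, 63)]  |A|=946.4581
5. ⊥bis P3·P4 via (17.115,41.99): [(0, 48.0068) (30.2059, 37.3878) (30.3201, 63) (0, 63)]  |A|=614.7233
6. ⊥bis P3·P5 via (27.54,49.755): [(0, 48.0068) (26.1661, 38.8081) (29.2024, 63) (0, 63)]  |A|=549.3868
7. ⊥bis P3·P6 via (31.435,30.43): [(0, 48.0068) (26.1661, 38.8081) (29.2024, 63) (0, 63)]  |A|=549.3868
8. canonical 4-gon: [(0, 48.0068) (26.1661, 38.8081) (29.2024, 63) (0, 63)]
9. shoelace: 549.3868

Area of P3's cell: 549.3868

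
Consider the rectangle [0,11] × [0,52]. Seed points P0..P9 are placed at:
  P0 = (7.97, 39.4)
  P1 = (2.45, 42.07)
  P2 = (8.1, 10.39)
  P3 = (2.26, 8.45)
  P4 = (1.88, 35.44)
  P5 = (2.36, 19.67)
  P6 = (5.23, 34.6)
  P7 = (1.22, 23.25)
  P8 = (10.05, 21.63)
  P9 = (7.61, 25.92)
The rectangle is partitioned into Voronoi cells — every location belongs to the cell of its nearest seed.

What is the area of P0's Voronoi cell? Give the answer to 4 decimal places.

Area of P0's cell: 62.7467

1. box [0,11]×[0,52]: [(0, 0) (11, 0) (11, 52) (0, 52)]
2. ⊥bis P0·P1 via (5.21,40.735): [(0, 29.9638) (0, 0) (11, 0) (11, 52) (10.6588, 52)]  |A|=454.5597
3. ⊥bis P0·P2 via (8.035,24.895): [(0, 29.9638) (0, 24.859) (11, 24.9083) (11, 52) (10.6588, 52)]  |A|=180.8397
4. ⊥bis P0·P3 via (5.115,23.925): [(0, 29.9638) (0, 24.8687) (0.0512, 24.8592) (11, 24.9083) (11, 52) (10.6588, 52)]  |A|=180.8394
5. ⊥bis P0·P4 via (4.925,37.42): [(4.1689, 38.5827) (11, 28.0774) (11, 52) (10.6588, 52)]  |A|=83.9971
6. ⊥bis P0·P5 via (5.165,29.535): [(4.1689, 38.5827) (11, 28.0774) (11, 52) (10.6588, 52)]  |A|=83.9971
7. ⊥bis P0·P6 via (6.6,37): [(4.1689, 38.5827) (4.3706, 38.2726) (11, 34.4883) (11, 52) (10.6588, 52)]  |A|=62.7467
8. ⊥bis P0·P7 via (4.595,31.325): [(4.1689, 38.5827) (4.3706, 38.2726) (11, 34.4883) (11, 52) (10.6588, 52)]  |A|=62.7467
9. ⊥bis P0·P8 via (9.01,30.515): [(4.1689, 38.5827) (4.3706, 38.2726) (11, 34.4883) (11, 52) (10.6588, 52)]  |A|=62.7467
10. ⊥bis P0·P9 via (7.79,32.66): [(4.1689, 38.5827) (4.3706, 38.2726) (11, 34.4883) (11, 52) (10.6588, 52)]  |A|=62.7467
11. canonical 5-gon: [(4.1689, 38.5827) (4.3706, 38.2726) (11, 34.4883) (11, 52) (10.6588, 52)]
12. shoelace: 62.7467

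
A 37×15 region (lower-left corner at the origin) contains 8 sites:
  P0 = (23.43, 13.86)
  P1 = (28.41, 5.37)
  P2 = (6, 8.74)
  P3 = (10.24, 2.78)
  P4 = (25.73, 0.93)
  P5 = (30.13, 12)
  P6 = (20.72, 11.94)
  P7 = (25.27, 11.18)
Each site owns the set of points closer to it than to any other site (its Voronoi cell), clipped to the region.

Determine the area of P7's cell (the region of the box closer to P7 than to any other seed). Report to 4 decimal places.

Area of P7's cell: 29.4193

1. box [0,37]×[0,15]: [(0, 0) (37, 0) (37, 15) (0, 15)]
2. ⊥bis P7·P0 via (24.35,12.52): [(6.1143, 0) (37, 0) (37, 15) (27.9622, 15)]  |A|=299.4261
3. ⊥bis P7·P1 via (26.84,8.275): [(6.1143, 0) (11.5286, 0) (37, 13.7659) (37, 15) (27.9622, 15)]  |A|=124.1072
4. ⊥bis P7·P2 via (15.635,9.96): [(16.0338, 6.8104) (16.5524, 2.7151) (37, 13.7659) (37, 15) (27.9622, 15)]  |A|=94.6798
5. ⊥bis P7·P3 via (17.755,6.98): [(17.3462, 7.7114) (19.3067, 4.2036) (37, 13.7659) (37, 15) (27.9622, 15)]  |A|=85.4689
6. ⊥bis P7·P4 via (25.5,6.055): [(17.3462, 7.7114) (18.4488, 5.7386) (22.4817, 5.9195) (37, 13.7659) (37, 15) (27.9622, 15)]  |A|=82.2962
7. ⊥bis P7·P5 via (27.7,11.59): [(27.2116, 14.4847) (17.3462, 7.7114) (18.4488, 5.7386) (22.4817, 5.9195) (28.1407, 8.978)]  |A|=47.3108
8. ⊥bis P7·P6 via (22.995,11.56): [(27.2116, 14.4847) (23.0006, 11.5935) (22.0496, 5.9002) (22.4817, 5.9195) (28.1407, 8.978)]  |A|=29.4193
9. canonical 5-gon: [(27.2116, 14.4847) (23.0006, 11.5935) (22.0496, 5.9002) (22.4817, 5.9195) (28.1407, 8.978)]
10. shoelace: 29.4193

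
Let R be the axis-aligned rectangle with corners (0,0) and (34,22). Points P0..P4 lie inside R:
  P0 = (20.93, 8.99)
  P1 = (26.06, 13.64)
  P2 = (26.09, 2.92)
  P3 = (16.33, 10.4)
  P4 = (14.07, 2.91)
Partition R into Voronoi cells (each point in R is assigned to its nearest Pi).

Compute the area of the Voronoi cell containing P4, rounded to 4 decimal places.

Area of P4's cell: 162.1202

1. box [0,34]×[0,22]: [(0, 0) (34, 0) (34, 22) (0, 22)]
2. ⊥bis P4·P0 via (17.5,5.95): [(0, 0) (22.7735, 0) (3.2749, 22) (0, 22)]  |A|=286.5324
3. ⊥bis P4·P1 via (20.065,8.275): [(0, 0) (22.7735, 0) (3.2749, 22) (0, 22)]  |A|=286.5324
4. ⊥bis P4·P2 via (20.08,2.915): [(0, 0) (20.0824, 0) (20.0799, 3.0391) (3.2749, 22) (0, 22)]  |A|=282.4431
5. ⊥bis P4·P3 via (15.2,6.655): [(0, 11.2414) (0, 0) (20.0824, 0) (20.0799, 3.0391) (17.4867, 5.965)]  |A|=162.1202
6. canonical 5-gon: [(0, 11.2414) (0, 0) (20.0824, 0) (20.0799, 3.0391) (17.4867, 5.965)]
7. shoelace: 162.1202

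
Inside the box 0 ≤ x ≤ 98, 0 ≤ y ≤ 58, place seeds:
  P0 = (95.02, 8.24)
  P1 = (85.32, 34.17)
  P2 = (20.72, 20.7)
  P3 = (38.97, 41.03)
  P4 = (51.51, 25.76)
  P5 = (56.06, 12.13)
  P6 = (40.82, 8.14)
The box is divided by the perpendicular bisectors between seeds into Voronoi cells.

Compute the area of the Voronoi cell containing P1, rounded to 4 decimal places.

Area of P1's cell: 1192.7965

1. box [0,98]×[0,58]: [(0, 0) (98, 0) (98, 58) (0, 58)]
2. ⊥bis P1·P0 via (90.17,21.205): [(0, 0) (33.4849, 0) (98, 24.1341) (98, 58) (0, 58)]  |A|=4905.4935
3. ⊥bis P1·P2 via (53.02,27.435): [(56.9131, 8.7641) (98, 24.1341) (98, 58) (46.6468, 58)]  |A|=1959.9325
4. ⊥bis P1·P3 via (62.145,37.6): [(57.9337, 9.1459) (98, 24.1341) (98, 58) (65.1643, 58)]  |A|=1480.5211
5. ⊥bis P1·P4 via (68.415,29.965): [(63.7755, 48.6167) (72.2605, 14.5053) (98, 24.1341) (98, 58) (65.1643, 58)]  |A|=1213.4302
6. ⊥bis P1·P5 via (70.69,23.15): [(63.7755, 48.6167) (69.8243, 24.2993) (76.1154, 15.9474) (98, 24.1341) (98, 58) (65.1643, 58)]  |A|=1192.7965
7. ⊥bis P1·P6 via (63.07,21.155): [(63.7755, 48.6167) (69.8243, 24.2993) (76.1154, 15.9474) (98, 24.1341) (98, 58) (65.1643, 58)]  |A|=1192.7965
8. canonical 6-gon: [(63.7755, 48.6167) (69.8243, 24.2993) (76.1154, 15.9474) (98, 24.1341) (98, 58) (65.1643, 58)]
9. shoelace: 1192.7965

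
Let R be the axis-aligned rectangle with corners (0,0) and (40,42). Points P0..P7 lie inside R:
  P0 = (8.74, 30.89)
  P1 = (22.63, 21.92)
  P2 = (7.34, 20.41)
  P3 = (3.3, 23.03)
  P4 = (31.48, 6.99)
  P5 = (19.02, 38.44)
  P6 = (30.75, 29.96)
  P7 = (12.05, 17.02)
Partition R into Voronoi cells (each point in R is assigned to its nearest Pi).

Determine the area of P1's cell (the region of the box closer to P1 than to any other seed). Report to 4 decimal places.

Area of P1's cell: 198.6994

1. box [0,40]×[0,42]: [(0, 0) (40, 0) (40, 42) (0, 42)]
2. ⊥bis P1·P0 via (15.685,26.405): [(0, 2.1169) (0, 0) (40, 0) (40, 42) (25.7561, 42)]  |A|=1166.3835
3. ⊥bis P1·P2 via (14.985,21.165): [(14.629, 24.7698) (17.0752, 0) (40, 0) (40, 42) (25.7561, 42)]  |A|=939.4252
4. ⊥bis P1·P3 via (12.965,22.475): [(14.629, 24.7698) (17.0752, 0) (40, 0) (40, 42) (25.7561, 42)]  |A|=939.4252
5. ⊥bis P1·P4 via (27.055,14.455): [(14.629, 24.7698) (16.2785, 8.0671) (40, 22.1284) (40, 42) (25.7561, 42)]  |A|=584.4985
6. ⊥bis P1·P5 via (20.825,30.18): [(17.6789, 29.4925) (14.629, 24.7698) (16.2785, 8.0671) (40, 22.1284) (40, 34.3702)]  |A|=410.2674
7. ⊥bis P1·P6 via (26.69,25.94): [(22.1953, 30.4794) (17.6789, 29.4925) (14.629, 24.7698) (16.2785, 8.0671) (33.991, 18.5664)]  |A|=244.4855
8. ⊥bis P1·P7 via (17.34,19.47): [(22.1953, 30.4794) (17.6789, 29.4925) (14.7784, 25.0011) (21.2549, 11.0169) (33.991, 18.5664)]  |A|=198.6994
9. canonical 5-gon: [(22.1953, 30.4794) (17.6789, 29.4925) (14.7784, 25.0011) (21.2549, 11.0169) (33.991, 18.5664)]
10. shoelace: 198.6994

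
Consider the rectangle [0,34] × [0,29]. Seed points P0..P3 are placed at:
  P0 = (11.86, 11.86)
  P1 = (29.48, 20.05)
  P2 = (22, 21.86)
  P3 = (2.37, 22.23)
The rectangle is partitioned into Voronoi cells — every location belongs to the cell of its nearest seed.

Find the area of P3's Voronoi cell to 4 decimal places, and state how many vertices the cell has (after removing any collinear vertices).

Area of P3's cell: 157.5282 (4 vertices)

1. box [0,34]×[0,29]: [(0, 0) (34, 0) (34, 29) (0, 29)]
2. ⊥bis P3·P0 via (7.115,17.045): [(0, 10.5338) (20.1786, 29) (0, 29)]  |A|=186.311
3. ⊥bis P3·P1 via (15.925,21.14): [(0, 10.5338) (16.2694, 25.4225) (16.557, 29) (0, 29)]  |A|=179.8331
4. ⊥bis P3·P2 via (12.185,22.045): [(0, 10.5338) (12.1781, 21.6784) (12.3161, 29) (0, 29)]  |A|=157.5282
5. canonical 4-gon: [(0, 10.5338) (12.1781, 21.6784) (12.3161, 29) (0, 29)]
6. shoelace: 157.5282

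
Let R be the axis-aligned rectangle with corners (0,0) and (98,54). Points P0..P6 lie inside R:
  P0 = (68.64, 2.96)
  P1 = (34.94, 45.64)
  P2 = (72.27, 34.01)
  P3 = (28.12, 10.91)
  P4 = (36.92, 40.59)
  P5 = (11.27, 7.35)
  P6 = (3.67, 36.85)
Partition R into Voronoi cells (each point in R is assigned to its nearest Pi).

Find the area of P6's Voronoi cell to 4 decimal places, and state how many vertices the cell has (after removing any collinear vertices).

1. box [0,98]×[0,54]: [(0, 0) (98, 0) (98, 54) (0, 54)]
2. ⊥bis P6·P0 via (36.155,19.905): [(0, 0) (25.772, 0) (53.9398, 54) (0, 54)]  |A|=2152.2203
3. ⊥bis P6·P1 via (19.305,41.245): [(0, 0) (25.772, 0) (29.1036, 6.3869) (15.7196, 54) (0, 54)]  |A|=1242.328
4. ⊥bis P6·P2 via (37.97,35.43): [(0, 0) (25.772, 0) (29.1036, 6.3869) (15.7196, 54) (0, 54)]  |A|=1242.328
5. ⊥bis P6·P3 via (15.895,23.88): [(0, 8.898) (22.4496, 30.0581) (15.7196, 54) (0, 54)]  |A|=694.4394
6. ⊥bis P6·P4 via (20.295,38.72): [(0, 8.898) (21.3824, 29.0522) (20.4819, 37.0581) (15.7196, 54) (0, 54)]  |A|=689.7146
7. ⊥bis P6·P5 via (7.47,22.1): [(0, 20.1755) (16.4651, 24.4174) (21.3824, 29.0522) (20.4819, 37.0581) (15.7196, 54) (0, 54)]  |A|=596.8717
8. canonical 6-gon: [(0, 20.1755) (16.4651, 24.4174) (21.3824, 29.0522) (20.4819, 37.0581) (15.7196, 54) (0, 54)]
9. shoelace: 596.8717

Area of P6's cell: 596.8717 (6 vertices)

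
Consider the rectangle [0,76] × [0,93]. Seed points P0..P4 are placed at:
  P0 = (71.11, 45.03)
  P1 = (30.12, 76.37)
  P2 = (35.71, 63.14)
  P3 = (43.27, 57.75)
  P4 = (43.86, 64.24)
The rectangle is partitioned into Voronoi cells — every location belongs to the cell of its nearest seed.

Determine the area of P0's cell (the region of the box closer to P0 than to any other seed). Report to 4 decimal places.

Area of P0's cell: 1868.8922

1. box [0,76]×[0,93]: [(0, 0) (76, 0) (76, 93) (0, 93)]
2. ⊥bis P0·P1 via (50.615,60.7): [(4.2052, 0) (76, 0) (76, 93) (75.3108, 93)]  |A|=3370.505
3. ⊥bis P0·P2 via (53.41,54.085): [(69.2889, 85.1239) (25.7411, 0) (76, 0) (76, 93) (75.3108, 93)]  |A|=2453.8954
4. ⊥bis P0·P3 via (57.19,51.39): [(33.7101, 0) (76, 0) (76, 92.5591)]  |A|=1957.1573
5. ⊥bis P0·P4 via (57.485,54.635): [(60.8601, 59.4227) (33.7101, 0) (76, 0) (76, 80.8991)]  |A|=1868.8922
6. canonical 4-gon: [(60.8601, 59.4227) (33.7101, 0) (76, 0) (76, 80.8991)]
7. shoelace: 1868.8922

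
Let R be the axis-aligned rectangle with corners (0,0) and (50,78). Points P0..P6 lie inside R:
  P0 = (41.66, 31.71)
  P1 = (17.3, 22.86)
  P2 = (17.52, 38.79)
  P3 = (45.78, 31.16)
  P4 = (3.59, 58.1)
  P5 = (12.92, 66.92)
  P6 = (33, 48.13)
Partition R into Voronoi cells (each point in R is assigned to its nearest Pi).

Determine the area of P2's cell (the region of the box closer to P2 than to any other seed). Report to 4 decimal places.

Area of P2's cell: 465.9666

1. box [0,50]×[0,78]: [(0, 0) (50, 0) (50, 78) (0, 78)]
2. ⊥bis P2·P0 via (29.59,35.25): [(0, 0) (19.2516, 0) (42.1281, 78) (0, 78)]  |A|=2393.8071
3. ⊥bis P2·P1 via (17.41,30.825): [(0, 31.0654) (28.2483, 30.6753) (42.1281, 78) (0, 78)]  |A|=1659.7604
4. ⊥bis P2·P3 via (31.65,34.975): [(0, 31.0654) (28.2483, 30.6753) (42.1281, 78) (0, 78)]  |A|=1659.7604
5. ⊥bis P2·P4 via (10.555,48.445): [(0, 40.8308) (0, 31.0654) (28.2483, 30.6753) (39.6065, 69.4024)]  |A|=742.588
6. ⊥bis P2·P5 via (15.22,52.855): [(17.0927, 53.1612) (0, 40.8308) (0, 31.0654) (28.2483, 30.6753) (35.7374, 56.2101)]  |A|=625.5035
7. ⊥bis P2·P6 via (25.26,43.46): [(19.1989, 53.5056) (17.0927, 53.1612) (0, 40.8308) (0, 31.0654) (28.2483, 30.6753) (29.794, 35.9455)]  |A|=465.9666
8. canonical 6-gon: [(19.1989, 53.5056) (17.0927, 53.1612) (0, 40.8308) (0, 31.0654) (28.2483, 30.6753) (29.794, 35.9455)]
9. shoelace: 465.9666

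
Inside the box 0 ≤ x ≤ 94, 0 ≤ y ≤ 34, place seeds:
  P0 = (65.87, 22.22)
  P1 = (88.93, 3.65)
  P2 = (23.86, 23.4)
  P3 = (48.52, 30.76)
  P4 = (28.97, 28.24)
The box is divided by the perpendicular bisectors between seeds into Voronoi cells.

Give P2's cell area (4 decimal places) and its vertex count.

1. box [0,94]×[0,34]: [(0, 0) (94, 0) (94, 34) (0, 34)]
2. ⊥bis P2·P0 via (44.865,22.81): [(0, 0) (44.2243, 0) (45.1793, 34) (0, 34)]  |A|=1519.8614
3. ⊥bis P2·P1 via (56.395,13.525): [(0, 0) (44.2243, 0) (45.1793, 34) (0, 34)]  |A|=1519.8614
4. ⊥bis P2·P3 via (36.19,27.08): [(0, 0) (44.2243, 0) (44.2284, 0.1469) (34.1247, 34) (0, 34)]  |A|=1332.7444
5. ⊥bis P2·P4 via (26.415,25.82): [(0, 0) (44.2243, 0) (44.2284, 0.1469) (41.2364, 10.1718) (18.6672, 34) (0, 34)]  |A|=1148.5825
6. canonical 6-gon: [(0, 0) (44.2243, 0) (44.2284, 0.1469) (41.2364, 10.1718) (18.6672, 34) (0, 34)]
7. shoelace: 1148.5825

Area of P2's cell: 1148.5825 (6 vertices)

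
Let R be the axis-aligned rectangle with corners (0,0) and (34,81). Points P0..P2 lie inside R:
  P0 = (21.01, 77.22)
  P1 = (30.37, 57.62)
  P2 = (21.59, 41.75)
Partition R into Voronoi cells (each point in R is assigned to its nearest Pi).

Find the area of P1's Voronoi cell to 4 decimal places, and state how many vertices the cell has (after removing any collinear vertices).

Area of P1's cell: 331.4547 (3 vertices)

1. box [0,34]×[0,81]: [(0, 0) (34, 0) (34, 81) (0, 81)]
2. ⊥bis P1·P0 via (25.69,67.42): [(0, 55.1517) (0, 0) (34, 0) (34, 71.3884)]  |A|=2151.1828
3. ⊥bis P1·P2 via (25.98,49.685): [(8.6405, 59.278) (34, 45.248) (34, 71.3884)]  |A|=331.4547
4. canonical 3-gon: [(8.6405, 59.278) (34, 45.248) (34, 71.3884)]
5. shoelace: 331.4547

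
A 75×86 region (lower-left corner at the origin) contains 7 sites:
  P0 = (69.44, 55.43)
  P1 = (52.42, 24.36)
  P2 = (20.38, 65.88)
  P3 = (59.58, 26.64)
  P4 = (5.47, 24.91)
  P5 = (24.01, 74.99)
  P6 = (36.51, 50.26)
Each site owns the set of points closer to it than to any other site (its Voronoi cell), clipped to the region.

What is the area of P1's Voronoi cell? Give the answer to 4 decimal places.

1. box [0,75]×[0,86]: [(0, 0) (75, 0) (75, 86) (0, 86)]
2. ⊥bis P1·P0 via (60.93,39.895): [(0, 73.2722) (0, 0) (75, 0) (75, 32.1875)]  |A|=3954.7383
3. ⊥bis P1·P2 via (36.4,45.12): [(42.624, 49.9229) (0, 17.031) (0, 0) (75, 0) (75, 32.1875)]  |A|=2756.1256
4. ⊥bis P1·P3 via (56,25.5): [(49.4059, 46.2079) (42.624, 49.9229) (0, 17.031) (0, 0) (64.1201, 0)]  |A|=2092.8517
5. ⊥bis P1·P4 via (28.945,24.635): [(49.4059, 46.2079) (42.624, 49.9229) (29.1192, 39.5015) (28.6564, 0) (64.1201, 0)]  |A|=1278.9015
6. ⊥bis P1·P5 via (38.215,49.675): [(49.4059, 46.2079) (42.624, 49.9229) (29.1192, 39.5015) (28.6564, 0) (64.1201, 0)]  |A|=1278.9015
7. ⊥bis P1·P6 via (44.465,37.31): [(50.9673, 41.3043) (28.9821, 27.7991) (28.6564, 0) (64.1201, 0)]  |A|=1035.7876
8. canonical 4-gon: [(50.9673, 41.3043) (28.9821, 27.7991) (28.6564, 0) (64.1201, 0)]
9. shoelace: 1035.7876

Area of P1's cell: 1035.7876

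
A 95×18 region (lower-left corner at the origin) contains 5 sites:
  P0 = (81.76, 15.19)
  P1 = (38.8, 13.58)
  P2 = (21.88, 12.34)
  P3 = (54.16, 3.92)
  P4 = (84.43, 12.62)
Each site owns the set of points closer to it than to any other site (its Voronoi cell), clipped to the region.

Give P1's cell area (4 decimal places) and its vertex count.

1. box [0,95]×[0,18]: [(0, 0) (95, 0) (95, 18) (0, 18)]
2. ⊥bis P1·P0 via (60.28,14.385): [(0, 0) (60.8191, 0) (60.1445, 18) (0, 18)]  |A|=1088.6726
3. ⊥bis P1·P2 via (30.34,12.96): [(31.2898, 0) (60.8191, 0) (60.1445, 18) (29.9706, 18)]  |A|=537.3288
4. ⊥bis P1·P3 via (46.48,8.75): [(31.2898, 0) (40.9771, 0) (52.2974, 18) (29.9706, 18)]  |A|=288.1262
5. ⊥bis P1·P4 via (61.615,13.1): [(31.2898, 0) (40.9771, 0) (52.2974, 18) (29.9706, 18)]  |A|=288.1262
6. canonical 4-gon: [(31.2898, 0) (40.9771, 0) (52.2974, 18) (29.9706, 18)]
7. shoelace: 288.1262

Area of P1's cell: 288.1262 (4 vertices)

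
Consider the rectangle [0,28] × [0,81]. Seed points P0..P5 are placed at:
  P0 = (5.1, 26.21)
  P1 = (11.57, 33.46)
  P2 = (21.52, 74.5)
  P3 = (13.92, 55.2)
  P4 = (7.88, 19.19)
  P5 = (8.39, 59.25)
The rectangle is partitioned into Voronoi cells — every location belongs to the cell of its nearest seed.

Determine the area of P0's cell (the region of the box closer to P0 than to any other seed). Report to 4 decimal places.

1. box [0,28]×[0,81]: [(0, 0) (28, 0) (28, 81) (0, 81)]
2. ⊥bis P0·P1 via (8.335,29.835): [(0, 37.2733) (0, 0) (28, 0) (28, 12.2857)]  |A|=693.8253
3. ⊥bis P0·P2 via (13.31,50.355): [(0, 37.2733) (0, 0) (28, 0) (28, 12.2857)]  |A|=693.8253
4. ⊥bis P0·P3 via (9.51,40.705): [(0, 37.2733) (0, 0) (28, 0) (28, 12.2857)]  |A|=693.8253
5. ⊥bis P0·P4 via (6.49,22.7): [(13.3057, 25.3991) (0, 37.2733) (0, 20.1299)]  |A|=114.0522
6. ⊥bis P0·P5 via (6.745,42.73): [(13.3057, 25.3991) (0, 37.2733) (0, 20.1299)]  |A|=114.0522
7. canonical 3-gon: [(13.3057, 25.3991) (0, 37.2733) (0, 20.1299)]
8. shoelace: 114.0522

Area of P0's cell: 114.0522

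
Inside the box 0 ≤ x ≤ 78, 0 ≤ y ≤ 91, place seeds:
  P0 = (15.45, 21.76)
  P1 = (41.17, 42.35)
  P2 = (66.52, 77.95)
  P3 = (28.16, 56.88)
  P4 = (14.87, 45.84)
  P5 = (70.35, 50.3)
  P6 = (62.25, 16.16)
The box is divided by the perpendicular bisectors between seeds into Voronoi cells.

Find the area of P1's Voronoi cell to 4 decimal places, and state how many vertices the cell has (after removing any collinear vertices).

1. box [0,78]×[0,91]: [(0, 0) (78, 0) (78, 91) (0, 91)]
2. ⊥bis P1·P0 via (28.31,32.055): [(0, 67.4184) (53.9714, 0) (78, 0) (78, 91) (0, 91)]  |A|=5278.6646
3. ⊥bis P1·P2 via (53.845,60.15): [(0, 67.4184) (53.9714, 0) (78, 0) (78, 42.9497) (10.5211, 91) (0, 91)]  |A|=3657.4761
4. ⊥bis P1·P3 via (34.665,49.615): [(22.7751, 38.9689) (53.9714, 0) (78, 0) (78, 42.9497) (49.7152, 63.0908)]  |A|=2266.5721
5. ⊥bis P1·P4 via (28.02,44.095): [(27.9553, 43.6072) (26.6907, 34.0777) (53.9714, 0) (78, 0) (78, 42.9497) (49.7152, 63.0908)]  |A|=2244.8228
6. ⊥bis P1·P5 via (55.76,46.325): [(27.9553, 43.6072) (26.6907, 34.0777) (53.9714, 0) (68.3811, 0) (51.5477, 61.7858) (49.7152, 63.0908)]  |A|=1379.6083
7. ⊥bis P1·P6 via (51.71,29.255): [(27.9553, 43.6072) (26.6907, 34.0777) (38.8426, 18.8982) (58.8459, 34.9986) (51.5477, 61.7858) (49.7152, 63.0908)]  |A|=816.6471
8. canonical 6-gon: [(27.9553, 43.6072) (26.6907, 34.0777) (38.8426, 18.8982) (58.8459, 34.9986) (51.5477, 61.7858) (49.7152, 63.0908)]
9. shoelace: 816.6471

Area of P1's cell: 816.6471 (6 vertices)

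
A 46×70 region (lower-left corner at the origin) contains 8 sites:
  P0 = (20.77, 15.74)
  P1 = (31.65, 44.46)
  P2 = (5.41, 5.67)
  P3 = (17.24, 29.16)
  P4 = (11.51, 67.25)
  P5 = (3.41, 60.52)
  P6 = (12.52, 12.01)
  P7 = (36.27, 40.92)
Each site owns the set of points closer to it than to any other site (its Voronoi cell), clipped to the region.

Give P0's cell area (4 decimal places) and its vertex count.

1. box [0,46]×[0,70]: [(0, 0) (46, 0) (46, 70) (0, 70)]
2. ⊥bis P0·P1 via (26.21,30.1): [(0, 40.0291) (0, 0) (46, 0) (46, 22.603)]  |A|=1440.5381
3. ⊥bis P0·P2 via (13.09,10.705): [(0, 40.0291) (0, 30.6715) (20.1082, 0) (46, 0) (46, 22.603)]  |A|=1132.1642
4. ⊥bis P0·P3 via (19.005,22.45): [(35.1757, 26.7035) (7.3925, 19.3955) (20.1082, 0) (46, 0) (46, 22.603)]  |A|=783.9291
5. ⊥bis P0·P4 via (16.14,41.495): [(35.1757, 26.7035) (7.3925, 19.3955) (20.1082, 0) (46, 0) (46, 22.603)]  |A|=783.9291
6. ⊥bis P0·P5 via (12.09,38.13): [(35.1757, 26.7035) (7.3925, 19.3955) (20.1082, 0) (46, 0) (46, 22.603)]  |A|=783.9291
7. ⊥bis P0·P6 via (16.645,13.875): [(35.1757, 26.7035) (13.431, 20.9838) (22.9182, 0) (46, 0) (46, 22.603)]  |A|=685.7895
8. ⊥bis P0·P7 via (28.52,28.33): [(32.3638, 25.9639) (13.431, 20.9838) (22.9182, 0) (46, 0) (46, 17.5699)]  |A|=641.7052
9. canonical 5-gon: [(32.3638, 25.9639) (13.431, 20.9838) (22.9182, 0) (46, 0) (46, 17.5699)]
10. shoelace: 641.7052

Area of P0's cell: 641.7052 (5 vertices)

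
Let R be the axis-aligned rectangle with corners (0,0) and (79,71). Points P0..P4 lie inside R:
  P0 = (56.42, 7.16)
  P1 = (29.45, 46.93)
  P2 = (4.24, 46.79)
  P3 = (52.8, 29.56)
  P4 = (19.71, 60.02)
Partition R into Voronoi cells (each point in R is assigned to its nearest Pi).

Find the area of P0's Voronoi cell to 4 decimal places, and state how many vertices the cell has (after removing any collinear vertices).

1. box [0,79]×[0,71]: [(0, 0) (79, 0) (79, 71) (0, 71)]
2. ⊥bis P0·P1 via (42.935,27.045): [(3.0544, 0) (79, 0) (79, 51.5025)]  |A|=1955.6924
3. ⊥bis P0·P2 via (30.33,26.975): [(17.0525, 9.4928) (9.8429, 0) (79, 0) (79, 51.5025)]  |A|=1923.4716
4. ⊥bis P0·P3 via (54.61,18.36): [(22.4686, 13.1657) (17.0525, 9.4928) (9.8429, 0) (79, 0) (79, 22.3016)]  |A|=1098.0888
5. ⊥bis P0·P4 via (38.065,33.59): [(22.4686, 13.1657) (17.0525, 9.4928) (9.8429, 0) (79, 0) (79, 22.3016)]  |A|=1098.0888
6. canonical 5-gon: [(22.4686, 13.1657) (17.0525, 9.4928) (9.8429, 0) (79, 0) (79, 22.3016)]
7. shoelace: 1098.0888

Area of P0's cell: 1098.0888 (5 vertices)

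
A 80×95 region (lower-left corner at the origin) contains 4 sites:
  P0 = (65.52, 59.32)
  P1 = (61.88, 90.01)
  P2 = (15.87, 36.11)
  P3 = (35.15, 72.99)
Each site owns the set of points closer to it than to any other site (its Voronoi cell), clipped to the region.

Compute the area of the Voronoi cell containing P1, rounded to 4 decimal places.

1. box [0,80]×[0,95]: [(0, 0) (80, 0) (80, 95) (0, 95)]
2. ⊥bis P1·P0 via (63.7,74.665): [(0, 67.1098) (80, 76.5983) (80, 95) (0, 95)]  |A|=1851.6759
3. ⊥bis P1·P2 via (38.875,63.06): [(29.9669, 70.6641) (80, 76.5983) (80, 95) (1.4578, 95)]  |A|=1416.0461
4. ⊥bis P1·P3 via (48.515,81.5): [(53.6278, 73.4704) (80, 76.5983) (80, 95) (39.919, 95)]  |A|=674.1114
5. canonical 4-gon: [(53.6278, 73.4704) (80, 76.5983) (80, 95) (39.919, 95)]
6. shoelace: 674.1114

Area of P1's cell: 674.1114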